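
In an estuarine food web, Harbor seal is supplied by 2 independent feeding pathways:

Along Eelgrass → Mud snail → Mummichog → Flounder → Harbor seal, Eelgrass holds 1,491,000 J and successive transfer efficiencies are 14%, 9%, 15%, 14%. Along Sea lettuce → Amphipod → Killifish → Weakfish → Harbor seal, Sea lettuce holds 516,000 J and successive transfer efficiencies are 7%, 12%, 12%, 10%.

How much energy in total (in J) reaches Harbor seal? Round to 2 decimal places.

446.53 J

Via Eelgrass: 1491000 × 0.14 × 0.09 × 0.15 × 0.14 = 394.5186 J
Via Sea lettuce: 516000 × 0.07 × 0.12 × 0.12 × 0.1 = 52.0128 J
Total at Harbor seal: 394.5186 + 52.0128 = 446.5314 J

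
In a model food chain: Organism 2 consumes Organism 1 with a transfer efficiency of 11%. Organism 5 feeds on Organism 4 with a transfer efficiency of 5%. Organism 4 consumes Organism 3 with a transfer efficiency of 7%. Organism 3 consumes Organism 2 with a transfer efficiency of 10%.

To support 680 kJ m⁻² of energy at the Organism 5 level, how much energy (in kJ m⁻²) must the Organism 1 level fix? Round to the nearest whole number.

17662338 kJ m⁻²

Cumulative transfer efficiency: 0.11 × 0.1 × 0.07 × 0.05 = 0.0000385
Organism 1 energy = 680 / 0.0000385 = 17662338 kJ m⁻²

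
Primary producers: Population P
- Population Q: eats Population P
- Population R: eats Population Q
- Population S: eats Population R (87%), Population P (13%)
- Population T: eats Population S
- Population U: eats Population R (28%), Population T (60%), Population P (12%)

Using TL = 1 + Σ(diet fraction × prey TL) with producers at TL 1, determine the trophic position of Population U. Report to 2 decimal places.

4.80

Population Q: 1 + 1 = 2
Population R: 1 + 2 = 3
Population S: 1 + (0.87×3 + 0.13×1) = 3.74
Population T: 1 + 3.74 = 4.74
Population U: 1 + (0.28×3 + 0.6×4.74 + 0.12×1) = 4.804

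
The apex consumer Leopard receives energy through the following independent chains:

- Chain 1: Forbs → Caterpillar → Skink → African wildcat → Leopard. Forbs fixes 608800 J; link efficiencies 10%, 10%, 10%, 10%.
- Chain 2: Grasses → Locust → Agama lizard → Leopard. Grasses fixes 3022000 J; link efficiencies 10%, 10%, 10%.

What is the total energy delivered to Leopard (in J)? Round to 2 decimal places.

Chain 1: 608800 × 0.1 × 0.1 × 0.1 × 0.1 = 60.88 J
Chain 2: 3022000 × 0.1 × 0.1 × 0.1 = 3022 J
Total at Leopard: 60.88 + 3022 = 3082.88 J

3082.88 J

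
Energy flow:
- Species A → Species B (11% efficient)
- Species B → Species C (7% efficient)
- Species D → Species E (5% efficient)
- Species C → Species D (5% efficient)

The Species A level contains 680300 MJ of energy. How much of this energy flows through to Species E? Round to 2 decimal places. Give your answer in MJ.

Species B: 680300 × 0.11 = 74833 MJ
Species C: 74833 × 0.07 = 5238.31 MJ
Species D: 5238.31 × 0.05 = 261.9155 MJ
Species E: 261.9155 × 0.05 = 13.095775 MJ

13.10 MJ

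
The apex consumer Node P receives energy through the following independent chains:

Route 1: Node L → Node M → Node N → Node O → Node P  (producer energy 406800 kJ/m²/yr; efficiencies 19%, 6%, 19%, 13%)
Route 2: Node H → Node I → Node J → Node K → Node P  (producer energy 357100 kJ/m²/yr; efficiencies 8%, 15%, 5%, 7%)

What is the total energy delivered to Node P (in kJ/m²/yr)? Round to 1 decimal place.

Route 1: 406800 × 0.19 × 0.06 × 0.19 × 0.13 = 114.546744 kJ/m²/yr
Route 2: 357100 × 0.08 × 0.15 × 0.05 × 0.07 = 14.9982 kJ/m²/yr
Total at Node P: 114.546744 + 14.9982 = 129.544944 kJ/m²/yr

129.5 kJ/m²/yr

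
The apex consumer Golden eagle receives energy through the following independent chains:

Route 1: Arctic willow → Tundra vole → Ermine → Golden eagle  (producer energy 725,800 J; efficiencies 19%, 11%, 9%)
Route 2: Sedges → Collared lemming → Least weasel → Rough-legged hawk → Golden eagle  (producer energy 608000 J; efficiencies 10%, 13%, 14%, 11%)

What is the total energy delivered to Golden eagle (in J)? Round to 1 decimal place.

1487.0 J

Route 1: 725800 × 0.19 × 0.11 × 0.09 = 1365.2298 J
Route 2: 608000 × 0.1 × 0.13 × 0.14 × 0.11 = 121.7216 J
Total at Golden eagle: 1365.2298 + 121.7216 = 1486.9514 J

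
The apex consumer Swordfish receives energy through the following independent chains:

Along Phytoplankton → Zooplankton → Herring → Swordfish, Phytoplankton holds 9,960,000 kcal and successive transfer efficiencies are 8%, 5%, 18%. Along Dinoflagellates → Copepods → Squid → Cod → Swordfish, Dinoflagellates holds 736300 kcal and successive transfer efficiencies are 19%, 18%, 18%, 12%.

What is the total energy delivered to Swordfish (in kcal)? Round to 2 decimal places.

7715.12 kcal

Via Phytoplankton: 9960000 × 0.08 × 0.05 × 0.18 = 7171.2 kcal
Via Dinoflagellates: 736300 × 0.19 × 0.18 × 0.18 × 0.12 = 543.919536 kcal
Total at Swordfish: 7171.2 + 543.919536 = 7715.119536 kcal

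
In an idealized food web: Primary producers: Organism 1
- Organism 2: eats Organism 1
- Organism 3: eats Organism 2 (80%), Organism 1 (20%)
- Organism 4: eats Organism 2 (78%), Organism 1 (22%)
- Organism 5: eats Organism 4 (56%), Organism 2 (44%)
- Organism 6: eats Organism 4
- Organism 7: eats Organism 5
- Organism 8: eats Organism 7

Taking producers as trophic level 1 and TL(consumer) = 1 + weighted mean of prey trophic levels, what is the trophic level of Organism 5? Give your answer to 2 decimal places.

Organism 2: 1 + 1 = 2
Organism 3: 1 + (0.8×2 + 0.2×1) = 2.8
Organism 4: 1 + (0.78×2 + 0.22×1) = 2.78
Organism 5: 1 + (0.56×2.78 + 0.44×2) = 3.4368
Organism 6: 1 + 2.78 = 3.78
Organism 7: 1 + 3.4368 = 4.4368
Organism 8: 1 + 4.4368 = 5.4368

3.44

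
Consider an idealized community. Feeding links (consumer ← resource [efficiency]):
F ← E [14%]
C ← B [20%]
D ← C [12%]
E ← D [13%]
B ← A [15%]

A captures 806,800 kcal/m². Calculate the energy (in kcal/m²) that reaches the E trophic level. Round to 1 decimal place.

B: 806800 × 0.15 = 121020 kcal/m²
C: 121020 × 0.2 = 24204 kcal/m²
D: 24204 × 0.12 = 2904.48 kcal/m²
E: 2904.48 × 0.13 = 377.5824 kcal/m²

377.6 kcal/m²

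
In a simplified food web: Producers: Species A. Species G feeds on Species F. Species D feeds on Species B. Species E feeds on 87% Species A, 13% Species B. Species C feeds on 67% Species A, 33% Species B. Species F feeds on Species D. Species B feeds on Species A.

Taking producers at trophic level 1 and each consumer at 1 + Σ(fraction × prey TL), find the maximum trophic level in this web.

Species B: 1 + 1 = 2
Species C: 1 + (0.67×1 + 0.33×2) = 2.33
Species D: 1 + 2 = 3
Species E: 1 + (0.87×1 + 0.13×2) = 2.13
Species F: 1 + 3 = 4
Species G: 1 + 4 = 5

5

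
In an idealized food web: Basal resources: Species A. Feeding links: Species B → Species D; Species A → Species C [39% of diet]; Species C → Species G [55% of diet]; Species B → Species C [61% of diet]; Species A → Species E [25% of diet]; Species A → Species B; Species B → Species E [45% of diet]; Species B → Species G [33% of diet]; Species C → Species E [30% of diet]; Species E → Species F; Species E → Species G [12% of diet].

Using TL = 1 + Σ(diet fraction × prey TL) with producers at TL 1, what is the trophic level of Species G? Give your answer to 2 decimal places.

3.45

Species B: 1 + 1 = 2
Species C: 1 + (0.39×1 + 0.61×2) = 2.61
Species D: 1 + 2 = 3
Species E: 1 + (0.25×1 + 0.3×2.61 + 0.45×2) = 2.933
Species F: 1 + 2.933 = 3.933
Species G: 1 + (0.55×2.61 + 0.33×2 + 0.12×2.933) = 3.44746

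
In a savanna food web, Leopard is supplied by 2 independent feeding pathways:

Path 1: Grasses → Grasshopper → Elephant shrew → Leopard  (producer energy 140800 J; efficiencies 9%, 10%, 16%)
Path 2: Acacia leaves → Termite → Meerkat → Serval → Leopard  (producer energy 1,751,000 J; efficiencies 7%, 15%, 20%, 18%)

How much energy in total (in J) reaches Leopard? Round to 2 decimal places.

864.63 J

Path 1: 140800 × 0.09 × 0.1 × 0.16 = 202.752 J
Path 2: 1751000 × 0.07 × 0.15 × 0.2 × 0.18 = 661.878 J
Total at Leopard: 202.752 + 661.878 = 864.63 J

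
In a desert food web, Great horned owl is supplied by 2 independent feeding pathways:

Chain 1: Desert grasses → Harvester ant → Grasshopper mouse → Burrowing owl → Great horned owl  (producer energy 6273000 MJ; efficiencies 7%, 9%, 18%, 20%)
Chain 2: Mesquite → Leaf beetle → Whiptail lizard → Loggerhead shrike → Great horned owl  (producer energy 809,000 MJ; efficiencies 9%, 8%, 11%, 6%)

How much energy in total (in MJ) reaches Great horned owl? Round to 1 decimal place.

Chain 1: 6273000 × 0.07 × 0.09 × 0.18 × 0.2 = 1422.7164 MJ
Chain 2: 809000 × 0.09 × 0.08 × 0.11 × 0.06 = 38.44368 MJ
Total at Great horned owl: 1422.7164 + 38.44368 = 1461.16008 MJ

1461.2 MJ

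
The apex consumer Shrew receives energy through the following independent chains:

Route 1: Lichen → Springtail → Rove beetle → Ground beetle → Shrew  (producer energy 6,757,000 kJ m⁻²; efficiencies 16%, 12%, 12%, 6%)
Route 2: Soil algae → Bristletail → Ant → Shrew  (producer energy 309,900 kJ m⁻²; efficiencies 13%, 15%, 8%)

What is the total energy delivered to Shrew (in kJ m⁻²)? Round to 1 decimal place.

Route 1: 6757000 × 0.16 × 0.12 × 0.12 × 0.06 = 934.08768 kJ m⁻²
Route 2: 309900 × 0.13 × 0.15 × 0.08 = 483.444 kJ m⁻²
Total at Shrew: 934.08768 + 483.444 = 1417.53168 kJ m⁻²

1417.5 kJ m⁻²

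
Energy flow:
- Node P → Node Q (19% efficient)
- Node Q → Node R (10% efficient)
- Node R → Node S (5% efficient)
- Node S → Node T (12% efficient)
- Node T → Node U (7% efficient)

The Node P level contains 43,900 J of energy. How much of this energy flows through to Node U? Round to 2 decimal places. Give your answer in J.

0.35 J

Node Q: 43900 × 0.19 = 8341 J
Node R: 8341 × 0.1 = 834.1 J
Node S: 834.1 × 0.05 = 41.705 J
Node T: 41.705 × 0.12 = 5.0046 J
Node U: 5.0046 × 0.07 = 0.350322 J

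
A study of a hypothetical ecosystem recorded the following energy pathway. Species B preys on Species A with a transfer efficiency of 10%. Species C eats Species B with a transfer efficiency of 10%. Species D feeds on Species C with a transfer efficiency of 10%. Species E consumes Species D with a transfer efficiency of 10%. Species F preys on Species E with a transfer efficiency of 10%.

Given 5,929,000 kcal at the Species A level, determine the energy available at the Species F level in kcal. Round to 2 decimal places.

59.29 kcal

Species B: 5929000 × 0.1 = 592900 kcal
Species C: 592900 × 0.1 = 59290 kcal
Species D: 59290 × 0.1 = 5929 kcal
Species E: 5929 × 0.1 = 592.9 kcal
Species F: 592.9 × 0.1 = 59.29 kcal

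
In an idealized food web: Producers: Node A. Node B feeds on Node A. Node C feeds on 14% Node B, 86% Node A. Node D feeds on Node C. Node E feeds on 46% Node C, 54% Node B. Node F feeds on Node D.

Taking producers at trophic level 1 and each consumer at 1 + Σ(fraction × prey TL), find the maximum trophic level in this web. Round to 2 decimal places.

Node B: 1 + 1 = 2
Node C: 1 + (0.14×2 + 0.86×1) = 2.14
Node D: 1 + 2.14 = 3.14
Node E: 1 + (0.46×2.14 + 0.54×2) = 3.0644
Node F: 1 + 3.14 = 4.14

4.14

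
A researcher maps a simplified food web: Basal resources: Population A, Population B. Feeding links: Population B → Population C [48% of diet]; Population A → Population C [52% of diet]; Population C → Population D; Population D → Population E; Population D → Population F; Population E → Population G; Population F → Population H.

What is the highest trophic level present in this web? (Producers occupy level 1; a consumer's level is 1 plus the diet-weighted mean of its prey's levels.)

Population C: 1 + (0.48×1 + 0.52×1) = 2
Population D: 1 + 2 = 3
Population E: 1 + 3 = 4
Population F: 1 + 3 = 4
Population G: 1 + 4 = 5
Population H: 1 + 4 = 5

5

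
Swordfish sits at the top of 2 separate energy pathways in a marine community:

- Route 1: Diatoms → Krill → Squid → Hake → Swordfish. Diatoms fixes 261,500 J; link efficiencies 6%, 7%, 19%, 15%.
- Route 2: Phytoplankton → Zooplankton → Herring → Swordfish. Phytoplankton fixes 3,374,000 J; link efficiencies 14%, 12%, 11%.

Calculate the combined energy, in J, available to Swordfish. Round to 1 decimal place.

6266.5 J

Route 1: 261500 × 0.06 × 0.07 × 0.19 × 0.15 = 31.30155 J
Route 2: 3374000 × 0.14 × 0.12 × 0.11 = 6235.152 J
Total at Swordfish: 31.30155 + 6235.152 = 6266.45355 J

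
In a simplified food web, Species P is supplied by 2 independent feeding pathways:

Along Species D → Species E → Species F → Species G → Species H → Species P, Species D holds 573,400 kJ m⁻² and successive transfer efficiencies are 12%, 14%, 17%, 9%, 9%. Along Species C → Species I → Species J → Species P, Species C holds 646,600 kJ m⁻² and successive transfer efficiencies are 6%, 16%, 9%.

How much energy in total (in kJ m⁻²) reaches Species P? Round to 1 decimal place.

571.9 kJ m⁻²

Via Species D: 573400 × 0.12 × 0.14 × 0.17 × 0.09 × 0.09 = 13.26480624 kJ m⁻²
Via Species C: 646600 × 0.06 × 0.16 × 0.09 = 558.6624 kJ m⁻²
Total at Species P: 13.26480624 + 558.6624 = 571.92720624 kJ m⁻²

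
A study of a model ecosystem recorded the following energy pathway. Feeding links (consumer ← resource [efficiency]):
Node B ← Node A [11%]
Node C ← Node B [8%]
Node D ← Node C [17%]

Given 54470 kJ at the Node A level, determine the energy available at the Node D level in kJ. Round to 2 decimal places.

81.49 kJ

Node B: 54470 × 0.11 = 5991.7 kJ
Node C: 5991.7 × 0.08 = 479.336 kJ
Node D: 479.336 × 0.17 = 81.48712 kJ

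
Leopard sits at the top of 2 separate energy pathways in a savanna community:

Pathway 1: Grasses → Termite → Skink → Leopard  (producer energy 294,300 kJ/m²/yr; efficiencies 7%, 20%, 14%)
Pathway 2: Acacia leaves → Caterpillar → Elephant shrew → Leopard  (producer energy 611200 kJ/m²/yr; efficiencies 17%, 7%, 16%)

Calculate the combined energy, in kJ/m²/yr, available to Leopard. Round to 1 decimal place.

1740.6 kJ/m²/yr

Pathway 1: 294300 × 0.07 × 0.2 × 0.14 = 576.828 kJ/m²/yr
Pathway 2: 611200 × 0.17 × 0.07 × 0.16 = 1163.7248 kJ/m²/yr
Total at Leopard: 576.828 + 1163.7248 = 1740.5528 kJ/m²/yr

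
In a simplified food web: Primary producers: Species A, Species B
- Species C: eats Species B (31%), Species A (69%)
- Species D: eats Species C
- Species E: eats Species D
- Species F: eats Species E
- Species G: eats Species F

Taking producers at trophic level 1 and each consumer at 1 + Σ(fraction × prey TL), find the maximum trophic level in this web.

6

Species C: 1 + (0.31×1 + 0.69×1) = 2
Species D: 1 + 2 = 3
Species E: 1 + 3 = 4
Species F: 1 + 4 = 5
Species G: 1 + 5 = 6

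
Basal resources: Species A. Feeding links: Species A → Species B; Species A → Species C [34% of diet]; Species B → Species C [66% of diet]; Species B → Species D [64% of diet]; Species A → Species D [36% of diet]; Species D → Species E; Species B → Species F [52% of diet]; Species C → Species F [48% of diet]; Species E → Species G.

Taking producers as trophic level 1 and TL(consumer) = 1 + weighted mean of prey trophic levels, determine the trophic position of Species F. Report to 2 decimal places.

Species B: 1 + 1 = 2
Species C: 1 + (0.34×1 + 0.66×2) = 2.66
Species D: 1 + (0.64×2 + 0.36×1) = 2.64
Species E: 1 + 2.64 = 3.64
Species F: 1 + (0.52×2 + 0.48×2.66) = 3.3168
Species G: 1 + 3.64 = 4.64

3.32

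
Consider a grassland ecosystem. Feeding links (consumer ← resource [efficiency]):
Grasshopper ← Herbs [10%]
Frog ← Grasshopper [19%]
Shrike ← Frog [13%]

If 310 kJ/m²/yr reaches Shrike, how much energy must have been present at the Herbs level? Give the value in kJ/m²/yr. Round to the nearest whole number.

125506 kJ/m²/yr

Cumulative transfer efficiency: 0.1 × 0.19 × 0.13 = 0.00247
Herbs energy = 310 / 0.00247 = 125506 kJ/m²/yr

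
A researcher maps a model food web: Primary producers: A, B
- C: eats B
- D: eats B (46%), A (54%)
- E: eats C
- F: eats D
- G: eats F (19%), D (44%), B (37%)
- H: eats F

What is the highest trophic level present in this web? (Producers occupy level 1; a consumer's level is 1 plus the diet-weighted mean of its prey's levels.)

4

C: 1 + 1 = 2
D: 1 + (0.46×1 + 0.54×1) = 2
E: 1 + 2 = 3
F: 1 + 2 = 3
G: 1 + (0.19×3 + 0.44×2 + 0.37×1) = 2.82
H: 1 + 3 = 4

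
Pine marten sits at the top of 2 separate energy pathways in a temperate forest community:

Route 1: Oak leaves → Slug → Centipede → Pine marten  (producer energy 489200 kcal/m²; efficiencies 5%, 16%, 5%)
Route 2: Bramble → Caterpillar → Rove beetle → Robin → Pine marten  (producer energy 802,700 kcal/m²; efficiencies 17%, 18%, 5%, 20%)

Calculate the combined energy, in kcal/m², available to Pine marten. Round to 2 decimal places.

Route 1: 489200 × 0.05 × 0.16 × 0.05 = 195.68 kcal/m²
Route 2: 802700 × 0.17 × 0.18 × 0.05 × 0.2 = 245.6262 kcal/m²
Total at Pine marten: 195.68 + 245.6262 = 441.3062 kcal/m²

441.31 kcal/m²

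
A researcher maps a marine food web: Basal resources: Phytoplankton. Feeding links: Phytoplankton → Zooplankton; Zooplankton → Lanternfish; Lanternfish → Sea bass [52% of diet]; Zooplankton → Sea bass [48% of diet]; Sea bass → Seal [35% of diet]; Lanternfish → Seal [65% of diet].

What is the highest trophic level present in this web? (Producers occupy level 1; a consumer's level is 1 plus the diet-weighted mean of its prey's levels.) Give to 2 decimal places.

4.18

Zooplankton: 1 + 1 = 2
Lanternfish: 1 + 2 = 3
Sea bass: 1 + (0.52×3 + 0.48×2) = 3.52
Seal: 1 + (0.35×3.52 + 0.65×3) = 4.182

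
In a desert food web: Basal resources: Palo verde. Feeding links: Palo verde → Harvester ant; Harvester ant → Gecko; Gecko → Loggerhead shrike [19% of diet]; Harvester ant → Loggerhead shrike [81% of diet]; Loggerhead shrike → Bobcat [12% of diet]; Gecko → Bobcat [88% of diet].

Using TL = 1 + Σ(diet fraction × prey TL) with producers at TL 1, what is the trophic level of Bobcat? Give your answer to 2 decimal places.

Harvester ant: 1 + 1 = 2
Gecko: 1 + 2 = 3
Loggerhead shrike: 1 + (0.19×3 + 0.81×2) = 3.19
Bobcat: 1 + (0.12×3.19 + 0.88×3) = 4.0228

4.02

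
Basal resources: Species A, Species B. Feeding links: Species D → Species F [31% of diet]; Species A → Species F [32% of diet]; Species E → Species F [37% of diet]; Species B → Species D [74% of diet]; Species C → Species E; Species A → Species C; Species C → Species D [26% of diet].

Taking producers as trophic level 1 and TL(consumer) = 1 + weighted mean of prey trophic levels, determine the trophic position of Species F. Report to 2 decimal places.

Species C: 1 + 1 = 2
Species D: 1 + (0.26×2 + 0.74×1) = 2.26
Species E: 1 + 2 = 3
Species F: 1 + (0.32×1 + 0.31×2.26 + 0.37×3) = 3.1306

3.13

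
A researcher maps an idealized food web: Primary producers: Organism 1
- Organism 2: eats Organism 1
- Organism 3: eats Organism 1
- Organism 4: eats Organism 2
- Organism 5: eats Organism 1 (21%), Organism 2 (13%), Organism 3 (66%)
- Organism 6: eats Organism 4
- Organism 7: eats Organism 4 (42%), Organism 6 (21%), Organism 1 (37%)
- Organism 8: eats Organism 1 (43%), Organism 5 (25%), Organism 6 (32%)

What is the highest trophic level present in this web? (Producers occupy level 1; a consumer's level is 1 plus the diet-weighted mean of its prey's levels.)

4

Organism 2: 1 + 1 = 2
Organism 3: 1 + 1 = 2
Organism 4: 1 + 2 = 3
Organism 5: 1 + (0.21×1 + 0.13×2 + 0.66×2) = 2.79
Organism 6: 1 + 3 = 4
Organism 7: 1 + (0.42×3 + 0.21×4 + 0.37×1) = 3.47
Organism 8: 1 + (0.43×1 + 0.25×2.79 + 0.32×4) = 3.4075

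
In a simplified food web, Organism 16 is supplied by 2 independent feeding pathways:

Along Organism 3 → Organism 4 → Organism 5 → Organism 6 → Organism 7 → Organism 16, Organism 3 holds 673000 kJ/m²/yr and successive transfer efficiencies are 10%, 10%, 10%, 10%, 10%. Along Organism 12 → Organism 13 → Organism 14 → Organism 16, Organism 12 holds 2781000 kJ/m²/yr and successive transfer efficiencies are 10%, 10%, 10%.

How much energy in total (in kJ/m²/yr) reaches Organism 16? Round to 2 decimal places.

2787.73 kJ/m²/yr

Via Organism 3: 673000 × 0.1 × 0.1 × 0.1 × 0.1 × 0.1 = 6.73 kJ/m²/yr
Via Organism 12: 2781000 × 0.1 × 0.1 × 0.1 = 2781 kJ/m²/yr
Total at Organism 16: 6.73 + 2781 = 2787.73 kJ/m²/yr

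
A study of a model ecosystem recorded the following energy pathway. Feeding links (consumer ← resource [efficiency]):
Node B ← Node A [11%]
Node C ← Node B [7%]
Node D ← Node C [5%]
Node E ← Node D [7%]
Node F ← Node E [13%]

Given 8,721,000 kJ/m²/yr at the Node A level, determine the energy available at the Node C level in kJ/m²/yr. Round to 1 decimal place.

Node B: 8721000 × 0.11 = 959310 kJ/m²/yr
Node C: 959310 × 0.07 = 67151.7 kJ/m²/yr

67151.7 kJ/m²/yr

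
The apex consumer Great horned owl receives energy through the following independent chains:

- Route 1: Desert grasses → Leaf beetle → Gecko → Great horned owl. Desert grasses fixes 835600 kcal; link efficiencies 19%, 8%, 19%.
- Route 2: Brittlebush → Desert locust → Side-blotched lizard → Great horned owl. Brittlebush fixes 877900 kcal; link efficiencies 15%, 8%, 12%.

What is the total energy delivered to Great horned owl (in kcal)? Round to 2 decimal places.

3677.39 kcal

Route 1: 835600 × 0.19 × 0.08 × 0.19 = 2413.2128 kcal
Route 2: 877900 × 0.15 × 0.08 × 0.12 = 1264.176 kcal
Total at Great horned owl: 2413.2128 + 1264.176 = 3677.3888 kcal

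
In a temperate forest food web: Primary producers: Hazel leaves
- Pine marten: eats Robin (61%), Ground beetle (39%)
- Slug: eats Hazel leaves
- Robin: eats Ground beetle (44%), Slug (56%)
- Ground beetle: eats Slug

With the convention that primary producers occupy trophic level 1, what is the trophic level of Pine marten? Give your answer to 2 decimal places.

Slug: 1 + 1 = 2
Ground beetle: 1 + 2 = 3
Robin: 1 + (0.44×3 + 0.56×2) = 3.44
Pine marten: 1 + (0.61×3.44 + 0.39×3) = 4.2684

4.27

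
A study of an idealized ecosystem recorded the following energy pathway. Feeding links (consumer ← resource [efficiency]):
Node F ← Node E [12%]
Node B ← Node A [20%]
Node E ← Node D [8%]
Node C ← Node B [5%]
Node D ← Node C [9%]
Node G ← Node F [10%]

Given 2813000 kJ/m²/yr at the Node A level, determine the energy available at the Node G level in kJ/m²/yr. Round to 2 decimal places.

Node B: 2813000 × 0.2 = 562600 kJ/m²/yr
Node C: 562600 × 0.05 = 28130 kJ/m²/yr
Node D: 28130 × 0.09 = 2531.7 kJ/m²/yr
Node E: 2531.7 × 0.08 = 202.536 kJ/m²/yr
Node F: 202.536 × 0.12 = 24.30432 kJ/m²/yr
Node G: 24.30432 × 0.1 = 2.430432 kJ/m²/yr

2.43 kJ/m²/yr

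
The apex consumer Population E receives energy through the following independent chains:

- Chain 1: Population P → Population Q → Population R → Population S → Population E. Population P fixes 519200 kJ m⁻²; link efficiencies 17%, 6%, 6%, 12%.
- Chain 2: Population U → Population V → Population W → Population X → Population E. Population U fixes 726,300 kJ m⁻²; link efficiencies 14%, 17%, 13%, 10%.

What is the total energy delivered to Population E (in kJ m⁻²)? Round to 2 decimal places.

262.85 kJ m⁻²

Chain 1: 519200 × 0.17 × 0.06 × 0.06 × 0.12 = 38.130048 kJ m⁻²
Chain 2: 726300 × 0.14 × 0.17 × 0.13 × 0.1 = 224.71722 kJ m⁻²
Total at Population E: 38.130048 + 224.71722 = 262.847268 kJ m⁻²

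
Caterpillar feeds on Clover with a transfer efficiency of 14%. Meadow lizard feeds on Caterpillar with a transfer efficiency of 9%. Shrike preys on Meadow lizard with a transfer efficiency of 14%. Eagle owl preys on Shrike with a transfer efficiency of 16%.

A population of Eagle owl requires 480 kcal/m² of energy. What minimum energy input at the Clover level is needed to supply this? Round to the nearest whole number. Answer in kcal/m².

1700680 kcal/m²

Cumulative transfer efficiency: 0.14 × 0.09 × 0.14 × 0.16 = 0.00028224
Clover energy = 480 / 0.00028224 = 1700680 kcal/m²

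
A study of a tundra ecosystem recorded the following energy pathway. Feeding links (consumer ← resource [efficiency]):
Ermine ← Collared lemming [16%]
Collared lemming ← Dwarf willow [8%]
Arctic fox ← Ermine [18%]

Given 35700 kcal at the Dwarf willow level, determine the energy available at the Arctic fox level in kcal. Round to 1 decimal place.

82.3 kcal

Collared lemming: 35700 × 0.08 = 2856 kcal
Ermine: 2856 × 0.16 = 456.96 kcal
Arctic fox: 456.96 × 0.18 = 82.2528 kcal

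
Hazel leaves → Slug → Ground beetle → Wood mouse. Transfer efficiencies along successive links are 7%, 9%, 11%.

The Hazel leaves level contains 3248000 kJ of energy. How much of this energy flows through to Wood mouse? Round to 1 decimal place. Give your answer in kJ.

Slug: 3248000 × 0.07 = 227360 kJ
Ground beetle: 227360 × 0.09 = 20462.4 kJ
Wood mouse: 20462.4 × 0.11 = 2250.864 kJ

2250.9 kJ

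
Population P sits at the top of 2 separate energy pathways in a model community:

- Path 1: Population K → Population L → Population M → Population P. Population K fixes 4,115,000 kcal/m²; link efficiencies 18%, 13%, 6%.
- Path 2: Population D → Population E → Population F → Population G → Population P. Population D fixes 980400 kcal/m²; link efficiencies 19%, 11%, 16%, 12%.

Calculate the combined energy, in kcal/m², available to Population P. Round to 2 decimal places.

6170.87 kcal/m²

Path 1: 4115000 × 0.18 × 0.13 × 0.06 = 5777.46 kcal/m²
Path 2: 980400 × 0.19 × 0.11 × 0.16 × 0.12 = 393.414912 kcal/m²
Total at Population P: 5777.46 + 393.414912 = 6170.874912 kcal/m²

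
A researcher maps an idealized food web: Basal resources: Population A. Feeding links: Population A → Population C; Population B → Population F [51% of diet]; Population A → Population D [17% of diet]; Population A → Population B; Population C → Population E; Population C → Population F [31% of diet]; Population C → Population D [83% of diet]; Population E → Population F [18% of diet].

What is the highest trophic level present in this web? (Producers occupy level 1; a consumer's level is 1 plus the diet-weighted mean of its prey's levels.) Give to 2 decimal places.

3.18

Population B: 1 + 1 = 2
Population C: 1 + 1 = 2
Population D: 1 + (0.83×2 + 0.17×1) = 2.83
Population E: 1 + 2 = 3
Population F: 1 + (0.18×3 + 0.31×2 + 0.51×2) = 3.18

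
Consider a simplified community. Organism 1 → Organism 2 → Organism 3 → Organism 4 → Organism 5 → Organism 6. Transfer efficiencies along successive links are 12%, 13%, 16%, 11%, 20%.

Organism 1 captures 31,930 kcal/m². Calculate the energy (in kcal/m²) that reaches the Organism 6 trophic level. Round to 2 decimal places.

Organism 2: 31930 × 0.12 = 3831.6 kcal/m²
Organism 3: 3831.6 × 0.13 = 498.108 kcal/m²
Organism 4: 498.108 × 0.16 = 79.69728 kcal/m²
Organism 5: 79.69728 × 0.11 = 8.7667008 kcal/m²
Organism 6: 8.7667008 × 0.2 = 1.75334016 kcal/m²

1.75 kcal/m²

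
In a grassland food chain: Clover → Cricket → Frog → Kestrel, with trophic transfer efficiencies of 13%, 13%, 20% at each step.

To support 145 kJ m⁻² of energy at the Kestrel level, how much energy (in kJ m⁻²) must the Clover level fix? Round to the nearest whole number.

42899 kJ m⁻²

Cumulative transfer efficiency: 0.13 × 0.13 × 0.2 = 0.00338
Clover energy = 145 / 0.00338 = 42899 kJ m⁻²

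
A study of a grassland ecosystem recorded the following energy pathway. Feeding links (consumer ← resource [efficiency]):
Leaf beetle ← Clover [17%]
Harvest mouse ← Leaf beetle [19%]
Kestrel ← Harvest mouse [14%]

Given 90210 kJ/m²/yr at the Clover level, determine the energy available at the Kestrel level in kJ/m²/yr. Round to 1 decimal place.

Leaf beetle: 90210 × 0.17 = 15335.7 kJ/m²/yr
Harvest mouse: 15335.7 × 0.19 = 2913.783 kJ/m²/yr
Kestrel: 2913.783 × 0.14 = 407.92962 kJ/m²/yr

407.9 kJ/m²/yr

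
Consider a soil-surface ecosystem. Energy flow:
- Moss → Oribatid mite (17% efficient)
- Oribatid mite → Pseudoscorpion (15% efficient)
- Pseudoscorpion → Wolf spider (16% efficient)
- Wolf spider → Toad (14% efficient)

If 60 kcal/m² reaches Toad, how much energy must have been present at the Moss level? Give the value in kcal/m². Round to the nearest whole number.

Cumulative transfer efficiency: 0.17 × 0.15 × 0.16 × 0.14 = 0.0005712
Moss energy = 60 / 0.0005712 = 105042 kcal/m²

105042 kcal/m²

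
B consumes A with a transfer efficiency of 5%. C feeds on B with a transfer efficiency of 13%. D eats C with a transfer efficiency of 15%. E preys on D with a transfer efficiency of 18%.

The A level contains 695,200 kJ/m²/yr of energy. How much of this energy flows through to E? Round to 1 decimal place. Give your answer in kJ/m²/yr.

B: 695200 × 0.05 = 34760 kJ/m²/yr
C: 34760 × 0.13 = 4518.8 kJ/m²/yr
D: 4518.8 × 0.15 = 677.82 kJ/m²/yr
E: 677.82 × 0.18 = 122.0076 kJ/m²/yr

122.0 kJ/m²/yr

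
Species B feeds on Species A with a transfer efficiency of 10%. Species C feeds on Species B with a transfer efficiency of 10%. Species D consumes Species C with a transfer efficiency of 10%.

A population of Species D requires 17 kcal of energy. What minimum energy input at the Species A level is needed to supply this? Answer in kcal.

Cumulative transfer efficiency: 0.1 × 0.1 × 0.1 = 0.001
Species A energy = 17 / 0.001 = 17000 kcal

17000 kcal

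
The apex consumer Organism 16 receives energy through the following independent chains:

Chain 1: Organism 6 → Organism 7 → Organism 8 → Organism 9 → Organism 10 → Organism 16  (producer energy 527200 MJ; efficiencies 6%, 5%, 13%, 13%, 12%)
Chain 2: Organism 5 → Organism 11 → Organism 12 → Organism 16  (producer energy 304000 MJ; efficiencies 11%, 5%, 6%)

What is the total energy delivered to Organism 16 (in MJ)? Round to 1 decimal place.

Chain 1: 527200 × 0.06 × 0.05 × 0.13 × 0.13 × 0.12 = 3.2074848 MJ
Chain 2: 304000 × 0.11 × 0.05 × 0.06 = 100.32 MJ
Total at Organism 16: 3.2074848 + 100.32 = 103.5274848 MJ

103.5 MJ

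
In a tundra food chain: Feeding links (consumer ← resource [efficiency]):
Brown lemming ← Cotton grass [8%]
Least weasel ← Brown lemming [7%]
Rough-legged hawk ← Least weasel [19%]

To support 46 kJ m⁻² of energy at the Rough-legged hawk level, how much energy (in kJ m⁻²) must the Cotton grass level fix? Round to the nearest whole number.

Cumulative transfer efficiency: 0.08 × 0.07 × 0.19 = 0.001064
Cotton grass energy = 46 / 0.001064 = 43233 kJ m⁻²

43233 kJ m⁻²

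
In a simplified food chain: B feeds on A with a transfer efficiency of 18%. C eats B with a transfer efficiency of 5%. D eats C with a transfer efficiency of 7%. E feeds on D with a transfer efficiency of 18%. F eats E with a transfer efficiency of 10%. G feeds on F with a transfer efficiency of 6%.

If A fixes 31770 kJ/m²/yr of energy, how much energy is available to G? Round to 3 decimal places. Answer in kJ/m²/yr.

B: 31770 × 0.18 = 5718.6 kJ/m²/yr
C: 5718.6 × 0.05 = 285.93 kJ/m²/yr
D: 285.93 × 0.07 = 20.0151 kJ/m²/yr
E: 20.0151 × 0.18 = 3.602718 kJ/m²/yr
F: 3.602718 × 0.1 = 0.3602718 kJ/m²/yr
G: 0.3602718 × 0.06 = 0.021616308 kJ/m²/yr

0.022 kJ/m²/yr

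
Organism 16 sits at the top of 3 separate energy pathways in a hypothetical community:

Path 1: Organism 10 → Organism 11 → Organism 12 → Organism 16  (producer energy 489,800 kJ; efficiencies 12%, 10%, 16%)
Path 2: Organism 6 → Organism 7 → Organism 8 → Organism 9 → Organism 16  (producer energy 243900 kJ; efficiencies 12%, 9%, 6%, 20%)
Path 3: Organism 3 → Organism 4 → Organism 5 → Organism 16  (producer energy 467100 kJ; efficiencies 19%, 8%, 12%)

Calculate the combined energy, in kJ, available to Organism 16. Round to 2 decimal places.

1824.02 kJ

Path 1: 489800 × 0.12 × 0.1 × 0.16 = 940.416 kJ
Path 2: 243900 × 0.12 × 0.09 × 0.06 × 0.2 = 31.60944 kJ
Path 3: 467100 × 0.19 × 0.08 × 0.12 = 851.9904 kJ
Total at Organism 16: 940.416 + 31.60944 + 851.9904 = 1824.01584 kJ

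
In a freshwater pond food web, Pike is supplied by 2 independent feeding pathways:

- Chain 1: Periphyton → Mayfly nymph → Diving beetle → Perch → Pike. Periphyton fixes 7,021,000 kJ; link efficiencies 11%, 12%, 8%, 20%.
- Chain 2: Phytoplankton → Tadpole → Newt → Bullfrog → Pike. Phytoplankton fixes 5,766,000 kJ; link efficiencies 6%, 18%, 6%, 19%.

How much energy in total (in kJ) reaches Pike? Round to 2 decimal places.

2192.75 kJ

Chain 1: 7021000 × 0.11 × 0.12 × 0.08 × 0.2 = 1482.8352 kJ
Chain 2: 5766000 × 0.06 × 0.18 × 0.06 × 0.19 = 709.90992 kJ
Total at Pike: 1482.8352 + 709.90992 = 2192.74512 kJ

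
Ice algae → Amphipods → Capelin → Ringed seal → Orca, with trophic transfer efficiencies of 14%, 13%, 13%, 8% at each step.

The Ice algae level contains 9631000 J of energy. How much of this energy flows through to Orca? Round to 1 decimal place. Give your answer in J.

1823.0 J

Amphipods: 9631000 × 0.14 = 1348340 J
Capelin: 1348340 × 0.13 = 175284.2 J
Ringed seal: 175284.2 × 0.13 = 22786.946 J
Orca: 22786.946 × 0.08 = 1822.95568 J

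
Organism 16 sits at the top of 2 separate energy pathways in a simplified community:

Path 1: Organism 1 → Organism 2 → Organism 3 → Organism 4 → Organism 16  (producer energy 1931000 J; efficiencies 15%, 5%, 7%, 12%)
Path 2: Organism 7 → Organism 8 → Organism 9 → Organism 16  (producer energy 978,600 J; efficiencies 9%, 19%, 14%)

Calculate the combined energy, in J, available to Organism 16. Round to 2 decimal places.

2464.42 J

Path 1: 1931000 × 0.15 × 0.05 × 0.07 × 0.12 = 121.653 J
Path 2: 978600 × 0.09 × 0.19 × 0.14 = 2342.7684 J
Total at Organism 16: 121.653 + 2342.7684 = 2464.4214 J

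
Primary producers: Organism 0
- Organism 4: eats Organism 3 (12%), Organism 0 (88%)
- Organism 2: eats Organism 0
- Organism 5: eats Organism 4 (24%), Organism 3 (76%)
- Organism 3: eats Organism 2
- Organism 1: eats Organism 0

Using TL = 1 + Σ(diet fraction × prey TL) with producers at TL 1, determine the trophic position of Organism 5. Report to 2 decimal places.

3.82

Organism 1: 1 + 1 = 2
Organism 2: 1 + 1 = 2
Organism 3: 1 + 2 = 3
Organism 4: 1 + (0.12×3 + 0.88×1) = 2.24
Organism 5: 1 + (0.24×2.24 + 0.76×3) = 3.8176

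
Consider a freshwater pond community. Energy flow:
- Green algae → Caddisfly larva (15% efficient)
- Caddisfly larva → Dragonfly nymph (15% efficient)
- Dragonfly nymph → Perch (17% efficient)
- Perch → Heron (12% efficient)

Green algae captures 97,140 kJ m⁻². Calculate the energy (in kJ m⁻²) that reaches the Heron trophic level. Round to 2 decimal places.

44.59 kJ m⁻²

Caddisfly larva: 97140 × 0.15 = 14571 kJ m⁻²
Dragonfly nymph: 14571 × 0.15 = 2185.65 kJ m⁻²
Perch: 2185.65 × 0.17 = 371.5605 kJ m⁻²
Heron: 371.5605 × 0.12 = 44.58726 kJ m⁻²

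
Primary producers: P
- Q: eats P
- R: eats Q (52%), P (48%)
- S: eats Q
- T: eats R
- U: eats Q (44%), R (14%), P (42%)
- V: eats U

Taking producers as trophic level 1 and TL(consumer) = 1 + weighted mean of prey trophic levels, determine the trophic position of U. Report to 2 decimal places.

Q: 1 + 1 = 2
R: 1 + (0.52×2 + 0.48×1) = 2.52
S: 1 + 2 = 3
T: 1 + 2.52 = 3.52
U: 1 + (0.44×2 + 0.14×2.52 + 0.42×1) = 2.6528
V: 1 + 2.6528 = 3.6528

2.65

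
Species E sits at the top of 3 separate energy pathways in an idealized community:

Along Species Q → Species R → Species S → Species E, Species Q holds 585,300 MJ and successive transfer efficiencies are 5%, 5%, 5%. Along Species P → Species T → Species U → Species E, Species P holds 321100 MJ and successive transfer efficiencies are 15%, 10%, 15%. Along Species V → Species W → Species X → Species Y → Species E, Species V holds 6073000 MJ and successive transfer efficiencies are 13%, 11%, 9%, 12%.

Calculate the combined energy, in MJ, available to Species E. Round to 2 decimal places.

Via Species Q: 585300 × 0.05 × 0.05 × 0.05 = 73.1625 MJ
Via Species P: 321100 × 0.15 × 0.1 × 0.15 = 722.475 MJ
Via Species V: 6073000 × 0.13 × 0.11 × 0.09 × 0.12 = 937.91412 MJ
Total at Species E: 73.1625 + 722.475 + 937.91412 = 1733.55162 MJ

1733.55 MJ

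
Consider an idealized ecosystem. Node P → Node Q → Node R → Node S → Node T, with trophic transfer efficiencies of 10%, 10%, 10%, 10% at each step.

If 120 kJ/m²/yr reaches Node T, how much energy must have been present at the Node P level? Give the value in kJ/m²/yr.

1200000 kJ/m²/yr

Cumulative transfer efficiency: 0.1 × 0.1 × 0.1 × 0.1 = 0.0001
Node P energy = 120 / 0.0001 = 1200000 kJ/m²/yr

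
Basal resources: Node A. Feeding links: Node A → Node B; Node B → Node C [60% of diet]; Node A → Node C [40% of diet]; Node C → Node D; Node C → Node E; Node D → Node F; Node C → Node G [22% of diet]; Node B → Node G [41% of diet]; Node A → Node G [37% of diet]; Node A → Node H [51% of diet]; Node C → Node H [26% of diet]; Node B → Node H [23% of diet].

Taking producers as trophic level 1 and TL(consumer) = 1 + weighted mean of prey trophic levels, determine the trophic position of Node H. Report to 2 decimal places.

Node B: 1 + 1 = 2
Node C: 1 + (0.6×2 + 0.4×1) = 2.6
Node D: 1 + 2.6 = 3.6
Node E: 1 + 2.6 = 3.6
Node F: 1 + 3.6 = 4.6
Node G: 1 + (0.22×2.6 + 0.41×2 + 0.37×1) = 2.762
Node H: 1 + (0.51×1 + 0.26×2.6 + 0.23×2) = 2.646

2.65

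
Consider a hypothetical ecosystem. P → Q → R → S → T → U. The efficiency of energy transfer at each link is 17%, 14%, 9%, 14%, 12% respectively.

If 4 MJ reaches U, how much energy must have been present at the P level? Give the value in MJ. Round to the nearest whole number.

Cumulative transfer efficiency: 0.17 × 0.14 × 0.09 × 0.14 × 0.12 = 0.0000359856
P energy = 4 / 0.0000359856 = 111156 MJ

111156 MJ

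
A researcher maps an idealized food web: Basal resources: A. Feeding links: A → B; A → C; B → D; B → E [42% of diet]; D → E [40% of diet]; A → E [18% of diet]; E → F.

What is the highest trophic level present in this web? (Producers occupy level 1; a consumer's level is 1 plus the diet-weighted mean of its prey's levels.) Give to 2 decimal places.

4.22

B: 1 + 1 = 2
C: 1 + 1 = 2
D: 1 + 2 = 3
E: 1 + (0.42×2 + 0.4×3 + 0.18×1) = 3.22
F: 1 + 3.22 = 4.22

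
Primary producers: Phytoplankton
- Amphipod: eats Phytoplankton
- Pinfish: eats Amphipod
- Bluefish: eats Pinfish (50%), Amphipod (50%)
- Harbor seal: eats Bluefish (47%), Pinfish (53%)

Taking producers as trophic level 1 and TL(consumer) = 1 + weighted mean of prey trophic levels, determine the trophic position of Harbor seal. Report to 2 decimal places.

4.24

Amphipod: 1 + 1 = 2
Pinfish: 1 + 2 = 3
Bluefish: 1 + (0.5×3 + 0.5×2) = 3.5
Harbor seal: 1 + (0.47×3.5 + 0.53×3) = 4.235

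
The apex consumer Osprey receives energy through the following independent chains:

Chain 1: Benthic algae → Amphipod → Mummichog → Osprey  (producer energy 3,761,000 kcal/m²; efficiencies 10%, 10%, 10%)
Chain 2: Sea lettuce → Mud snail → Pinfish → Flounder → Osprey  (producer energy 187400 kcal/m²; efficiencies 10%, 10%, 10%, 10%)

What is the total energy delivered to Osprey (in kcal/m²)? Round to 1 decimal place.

Chain 1: 3761000 × 0.1 × 0.1 × 0.1 = 3761 kcal/m²
Chain 2: 187400 × 0.1 × 0.1 × 0.1 × 0.1 = 18.74 kcal/m²
Total at Osprey: 3761 + 18.74 = 3779.74 kcal/m²

3779.7 kcal/m²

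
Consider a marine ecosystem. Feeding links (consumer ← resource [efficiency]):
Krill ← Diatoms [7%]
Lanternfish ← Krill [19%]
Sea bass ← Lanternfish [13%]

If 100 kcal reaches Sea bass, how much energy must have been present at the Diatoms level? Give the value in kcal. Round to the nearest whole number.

Cumulative transfer efficiency: 0.07 × 0.19 × 0.13 = 0.001729
Diatoms energy = 100 / 0.001729 = 57837 kcal

57837 kcal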